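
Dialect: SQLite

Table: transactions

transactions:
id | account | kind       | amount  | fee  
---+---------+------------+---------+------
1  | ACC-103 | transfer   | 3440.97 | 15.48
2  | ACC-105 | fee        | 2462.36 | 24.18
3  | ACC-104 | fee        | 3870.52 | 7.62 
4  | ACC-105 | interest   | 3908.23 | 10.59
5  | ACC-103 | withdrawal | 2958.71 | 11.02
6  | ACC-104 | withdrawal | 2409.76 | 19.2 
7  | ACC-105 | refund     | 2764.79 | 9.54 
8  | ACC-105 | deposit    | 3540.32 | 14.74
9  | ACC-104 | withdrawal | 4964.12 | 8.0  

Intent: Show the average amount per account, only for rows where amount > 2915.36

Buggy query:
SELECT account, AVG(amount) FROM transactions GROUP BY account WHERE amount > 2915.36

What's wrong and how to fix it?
Bug: Row-level WHERE must come before GROUP BY in the clause order

Fix: Move the WHERE clause before GROUP BY

Corrected query:
SELECT account, AVG(amount) FROM transactions WHERE amount > 2915.36 GROUP BY account

Result:
account | AVG(amount)
--------+------------
ACC-103 | 3199.84    
ACC-104 | 4417.32    
ACC-105 | 3724.275   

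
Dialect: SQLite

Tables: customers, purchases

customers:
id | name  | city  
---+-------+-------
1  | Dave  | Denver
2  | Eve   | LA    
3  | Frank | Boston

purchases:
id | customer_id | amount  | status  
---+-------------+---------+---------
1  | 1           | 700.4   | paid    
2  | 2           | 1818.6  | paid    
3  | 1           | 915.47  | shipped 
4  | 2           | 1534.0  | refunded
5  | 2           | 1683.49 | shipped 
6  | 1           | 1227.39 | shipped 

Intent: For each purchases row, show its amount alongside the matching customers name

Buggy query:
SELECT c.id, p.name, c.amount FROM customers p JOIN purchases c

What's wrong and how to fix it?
Bug: JOIN with no ON clause produces a cartesian product; every purchases row pairs with every customers row

Fix: Add ON c.customer_id = p.id to the JOIN

Corrected query:
SELECT c.id, p.name, c.amount FROM customers p JOIN purchases c ON c.customer_id = p.id

Result:
id | name | amount 
---+------+--------
1  | Dave | 700.4  
2  | Eve  | 1818.6 
3  | Dave | 915.47 
4  | Eve  | 1534   
5  | Eve  | 1683.49
6  | Dave | 1227.39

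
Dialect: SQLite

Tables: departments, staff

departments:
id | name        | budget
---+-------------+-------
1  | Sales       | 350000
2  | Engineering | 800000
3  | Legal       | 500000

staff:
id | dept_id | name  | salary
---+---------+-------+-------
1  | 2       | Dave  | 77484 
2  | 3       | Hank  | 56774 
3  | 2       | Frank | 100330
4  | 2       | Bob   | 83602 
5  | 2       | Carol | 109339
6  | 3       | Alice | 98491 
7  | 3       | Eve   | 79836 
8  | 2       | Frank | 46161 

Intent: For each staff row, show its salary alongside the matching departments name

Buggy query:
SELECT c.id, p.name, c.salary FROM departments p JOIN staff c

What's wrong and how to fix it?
Bug: JOIN with no ON clause produces a cartesian product; every staff row pairs with every departments row

Fix: Specify the join condition linking the foreign key to the parent id

Corrected query:
SELECT c.id, p.name, c.salary FROM departments p JOIN staff c ON c.dept_id = p.id

Result:
id | name        | salary
---+-------------+-------
1  | Engineering | 77484 
2  | Legal       | 56774 
3  | Engineering | 100330
4  | Engineering | 83602 
5  | Engineering | 109339
6  | Legal       | 98491 
7  | Legal       | 79836 
8  | Engineering | 46161 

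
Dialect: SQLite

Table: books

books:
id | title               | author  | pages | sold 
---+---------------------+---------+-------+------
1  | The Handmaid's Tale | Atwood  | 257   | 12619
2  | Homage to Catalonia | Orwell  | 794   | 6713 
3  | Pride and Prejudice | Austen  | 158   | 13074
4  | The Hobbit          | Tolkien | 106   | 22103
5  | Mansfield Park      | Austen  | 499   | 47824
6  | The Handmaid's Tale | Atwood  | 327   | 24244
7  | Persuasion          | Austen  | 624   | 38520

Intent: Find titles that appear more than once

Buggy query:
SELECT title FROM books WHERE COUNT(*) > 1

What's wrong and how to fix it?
Bug: WHERE can't reference COUNT(*); aggregates are computed after WHERE

Fix: GROUP BY title, then filter groups with HAVING COUNT(*) > 1

Corrected query:
SELECT title FROM books GROUP BY title HAVING COUNT(*) > 1

Result:
title              
-------------------
The Handmaid's Tale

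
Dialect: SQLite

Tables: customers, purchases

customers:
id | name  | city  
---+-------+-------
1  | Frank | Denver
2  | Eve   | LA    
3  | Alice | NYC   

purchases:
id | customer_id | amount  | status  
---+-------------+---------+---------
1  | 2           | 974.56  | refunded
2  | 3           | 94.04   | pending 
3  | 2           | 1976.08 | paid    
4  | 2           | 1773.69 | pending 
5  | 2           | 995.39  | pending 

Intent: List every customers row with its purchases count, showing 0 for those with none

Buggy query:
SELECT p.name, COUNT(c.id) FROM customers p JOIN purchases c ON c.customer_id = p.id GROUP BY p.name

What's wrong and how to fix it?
Bug: INNER JOIN drops customers rows that have no matching purchases rows

Fix: Switch to LEFT JOIN to retain unmatched parent rows

Corrected query:
SELECT p.name, COUNT(c.id) FROM customers p LEFT JOIN purchases c ON c.customer_id = p.id GROUP BY p.name

Result:
name  | COUNT(c.id)
------+------------
Alice | 1          
Eve   | 4          
Frank | 0          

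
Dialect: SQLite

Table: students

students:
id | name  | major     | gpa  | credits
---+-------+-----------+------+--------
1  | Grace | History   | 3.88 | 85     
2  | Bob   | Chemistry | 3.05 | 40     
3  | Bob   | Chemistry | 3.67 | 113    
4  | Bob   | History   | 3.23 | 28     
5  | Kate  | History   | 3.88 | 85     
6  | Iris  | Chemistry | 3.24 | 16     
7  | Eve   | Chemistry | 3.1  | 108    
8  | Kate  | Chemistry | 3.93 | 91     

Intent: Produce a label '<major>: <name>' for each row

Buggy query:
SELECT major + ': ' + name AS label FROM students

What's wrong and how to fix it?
Bug: '+' is numeric addition; on text columns SQLite converts them to 0 instead of concatenating

Fix: Replace + with || to concatenate text

Corrected query:
SELECT major || ': ' || name AS label FROM students

Result:
label          
---------------
History: Grace 
Chemistry: Bob 
Chemistry: Bob 
History: Bob   
History: Kate  
Chemistry: Iris
Chemistry: Eve 
Chemistry: Kate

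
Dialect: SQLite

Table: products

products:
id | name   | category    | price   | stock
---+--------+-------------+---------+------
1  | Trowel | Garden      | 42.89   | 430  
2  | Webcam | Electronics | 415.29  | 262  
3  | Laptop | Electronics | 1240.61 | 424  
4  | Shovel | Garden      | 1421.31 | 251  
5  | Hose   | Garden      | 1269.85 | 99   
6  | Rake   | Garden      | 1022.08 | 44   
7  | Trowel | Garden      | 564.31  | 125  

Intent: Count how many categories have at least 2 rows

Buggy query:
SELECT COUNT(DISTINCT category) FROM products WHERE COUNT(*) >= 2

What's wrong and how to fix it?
Bug: WHERE filters individual rows, not groups, so a group-level COUNT is invalid there

Fix: Group first with HAVING COUNT(*) >= 2, then COUNT the resulting groups

Corrected query:
SELECT COUNT(*) FROM (SELECT category FROM products GROUP BY category HAVING COUNT(*) >= 2)

Result:
COUNT(*)
--------
2       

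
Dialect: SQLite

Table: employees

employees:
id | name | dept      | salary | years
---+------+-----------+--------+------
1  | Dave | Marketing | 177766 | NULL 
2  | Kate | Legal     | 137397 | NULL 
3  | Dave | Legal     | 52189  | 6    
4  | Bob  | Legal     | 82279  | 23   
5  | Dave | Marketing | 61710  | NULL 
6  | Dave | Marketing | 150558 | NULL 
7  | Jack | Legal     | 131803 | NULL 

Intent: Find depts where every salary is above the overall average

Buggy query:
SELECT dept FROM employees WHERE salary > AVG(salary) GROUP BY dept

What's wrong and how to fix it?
Bug: WHERE evaluates per row before aggregation, so AVG() is unavailable

Fix: Use a subquery for AVG and a HAVING MIN(...) filter so the condition holds for every row in the group

Corrected query:
SELECT dept FROM employees GROUP BY dept HAVING MIN(salary) > (SELECT AVG(salary) FROM employees)

Result:
(no rows)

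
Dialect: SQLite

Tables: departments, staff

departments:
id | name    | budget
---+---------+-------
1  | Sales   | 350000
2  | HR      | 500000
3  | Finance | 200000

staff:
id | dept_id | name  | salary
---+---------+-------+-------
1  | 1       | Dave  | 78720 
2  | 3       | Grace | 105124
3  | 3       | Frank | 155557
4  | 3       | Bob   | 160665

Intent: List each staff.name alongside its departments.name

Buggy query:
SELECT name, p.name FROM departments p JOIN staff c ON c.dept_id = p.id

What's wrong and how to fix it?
Bug: Both tables have a 'name' column; the unqualified reference is ambiguous

Fix: Prefix ambiguous columns with the table alias

Corrected query:
SELECT c.name, p.name FROM departments p JOIN staff c ON c.dept_id = p.id

Result:
name  | name   
------+--------
Dave  | Sales  
Grace | Finance
Frank | Finance
Bob   | Finance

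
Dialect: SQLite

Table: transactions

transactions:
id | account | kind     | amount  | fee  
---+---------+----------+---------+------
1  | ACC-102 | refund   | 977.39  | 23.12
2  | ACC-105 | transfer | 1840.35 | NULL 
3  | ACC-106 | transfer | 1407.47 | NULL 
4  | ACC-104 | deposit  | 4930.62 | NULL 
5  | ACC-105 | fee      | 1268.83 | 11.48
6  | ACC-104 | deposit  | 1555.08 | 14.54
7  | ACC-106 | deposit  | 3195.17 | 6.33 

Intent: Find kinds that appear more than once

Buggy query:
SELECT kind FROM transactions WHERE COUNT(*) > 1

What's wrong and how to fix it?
Bug: COUNT(*) is an aggregate and cannot be used in WHERE

Fix: Group first, then use HAVING for the count condition

Corrected query:
SELECT kind FROM transactions GROUP BY kind HAVING COUNT(*) > 1

Result:
kind    
--------
deposit 
transfer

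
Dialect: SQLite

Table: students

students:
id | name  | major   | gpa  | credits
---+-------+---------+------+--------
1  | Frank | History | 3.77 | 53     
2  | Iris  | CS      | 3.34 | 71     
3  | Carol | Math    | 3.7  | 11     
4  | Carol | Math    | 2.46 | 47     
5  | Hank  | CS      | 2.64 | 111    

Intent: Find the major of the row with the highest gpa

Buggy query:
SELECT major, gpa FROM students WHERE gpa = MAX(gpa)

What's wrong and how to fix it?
Bug: MAX(gpa) is an aggregate and cannot be used directly in WHERE

Fix: Wrap MAX in a scalar subquery so WHERE compares against a single value

Corrected query:
SELECT major, gpa FROM students WHERE gpa = (SELECT MAX(gpa) FROM students)

Result:
major   | gpa 
--------+-----
History | 3.77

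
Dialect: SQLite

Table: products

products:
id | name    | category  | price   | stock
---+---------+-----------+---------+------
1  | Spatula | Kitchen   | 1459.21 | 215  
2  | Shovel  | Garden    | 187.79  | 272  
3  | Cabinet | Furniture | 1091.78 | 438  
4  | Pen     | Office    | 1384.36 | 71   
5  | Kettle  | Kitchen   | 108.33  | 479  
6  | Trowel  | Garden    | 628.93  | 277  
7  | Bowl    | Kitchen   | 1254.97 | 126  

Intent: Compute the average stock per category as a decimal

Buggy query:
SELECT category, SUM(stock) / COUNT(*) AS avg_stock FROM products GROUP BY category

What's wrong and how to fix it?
Bug: SUM(stock) and COUNT(*) are both integers; the division truncates the fractional part

Fix: Multiply by 1.0 (or CAST to REAL) to force floating-point division

Corrected query:
SELECT category, SUM(stock) * 1.0 / COUNT(*) AS avg_stock FROM products GROUP BY category

Result:
category  | avg_stock 
----------+-----------
Furniture | 438       
Garden    | 274.5     
Kitchen   | 273.333333
Office    | 71        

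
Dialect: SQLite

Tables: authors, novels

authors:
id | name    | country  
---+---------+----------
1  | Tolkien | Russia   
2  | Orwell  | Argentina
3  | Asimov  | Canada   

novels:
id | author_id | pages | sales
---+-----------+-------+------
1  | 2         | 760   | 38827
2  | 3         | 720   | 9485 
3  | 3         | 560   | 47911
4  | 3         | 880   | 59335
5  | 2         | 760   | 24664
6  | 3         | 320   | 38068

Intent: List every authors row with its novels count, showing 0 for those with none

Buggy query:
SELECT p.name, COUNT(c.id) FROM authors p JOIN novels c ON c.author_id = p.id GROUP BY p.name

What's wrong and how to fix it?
Bug: INNER JOIN drops authors rows that have no matching novels rows

Fix: Use LEFT JOIN so parents without children still appear (COUNT(c.id) gives 0)

Corrected query:
SELECT p.name, COUNT(c.id) FROM authors p LEFT JOIN novels c ON c.author_id = p.id GROUP BY p.name

Result:
name    | COUNT(c.id)
--------+------------
Asimov  | 4          
Orwell  | 2          
Tolkien | 0          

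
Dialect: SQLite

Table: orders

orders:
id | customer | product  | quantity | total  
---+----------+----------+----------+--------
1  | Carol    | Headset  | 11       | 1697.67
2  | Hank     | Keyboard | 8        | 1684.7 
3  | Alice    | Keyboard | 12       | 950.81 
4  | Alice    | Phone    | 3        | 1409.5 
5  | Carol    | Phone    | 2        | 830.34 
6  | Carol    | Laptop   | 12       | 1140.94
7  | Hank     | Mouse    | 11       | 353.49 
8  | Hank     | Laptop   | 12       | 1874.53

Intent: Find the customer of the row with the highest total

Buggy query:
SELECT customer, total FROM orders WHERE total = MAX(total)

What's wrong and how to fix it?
Bug: MAX(total) is an aggregate and cannot be used directly in WHERE

Fix: Wrap MAX in a scalar subquery so WHERE compares against a single value

Corrected query:
SELECT customer, total FROM orders WHERE total = (SELECT MAX(total) FROM orders)

Result:
customer | total  
---------+--------
Hank     | 1874.53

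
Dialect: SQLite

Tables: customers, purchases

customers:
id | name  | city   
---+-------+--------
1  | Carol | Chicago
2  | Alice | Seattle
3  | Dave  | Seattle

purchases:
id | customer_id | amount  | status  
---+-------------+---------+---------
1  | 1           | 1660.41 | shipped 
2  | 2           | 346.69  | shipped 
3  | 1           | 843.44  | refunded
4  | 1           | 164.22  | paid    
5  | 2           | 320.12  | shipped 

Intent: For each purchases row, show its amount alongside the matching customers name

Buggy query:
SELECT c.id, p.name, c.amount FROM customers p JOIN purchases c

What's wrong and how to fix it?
Bug: Missing join condition: each purchases row is matched to all customers rows instead of just its own

Fix: Specify the join condition linking the foreign key to the parent id

Corrected query:
SELECT c.id, p.name, c.amount FROM customers p JOIN purchases c ON c.customer_id = p.id

Result:
id | name  | amount 
---+-------+--------
1  | Carol | 1660.41
2  | Alice | 346.69 
3  | Carol | 843.44 
4  | Carol | 164.22 
5  | Alice | 320.12 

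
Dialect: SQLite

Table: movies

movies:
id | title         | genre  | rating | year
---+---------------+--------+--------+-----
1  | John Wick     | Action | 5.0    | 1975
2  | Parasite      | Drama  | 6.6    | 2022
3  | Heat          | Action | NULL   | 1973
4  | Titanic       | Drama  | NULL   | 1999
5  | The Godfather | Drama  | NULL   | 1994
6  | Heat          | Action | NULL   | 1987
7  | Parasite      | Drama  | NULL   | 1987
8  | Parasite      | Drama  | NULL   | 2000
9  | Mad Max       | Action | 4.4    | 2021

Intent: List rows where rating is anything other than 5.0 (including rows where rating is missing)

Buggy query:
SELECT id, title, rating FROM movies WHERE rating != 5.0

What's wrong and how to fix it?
Bug: Inequality against NULL is unknown, not true; rows with NULL are dropped

Fix: Add an explicit OR rating IS NULL to include the missing-value rows

Corrected query:
SELECT id, title, rating FROM movies WHERE rating != 5.0 OR rating IS NULL

Result:
id | title         | rating
---+---------------+-------
2  | Parasite      | 6.6   
3  | Heat          | NULL  
4  | Titanic       | NULL  
5  | The Godfather | NULL  
6  | Heat          | NULL  
7  | Parasite      | NULL  
8  | Parasite      | NULL  
9  | Mad Max       | 4.4   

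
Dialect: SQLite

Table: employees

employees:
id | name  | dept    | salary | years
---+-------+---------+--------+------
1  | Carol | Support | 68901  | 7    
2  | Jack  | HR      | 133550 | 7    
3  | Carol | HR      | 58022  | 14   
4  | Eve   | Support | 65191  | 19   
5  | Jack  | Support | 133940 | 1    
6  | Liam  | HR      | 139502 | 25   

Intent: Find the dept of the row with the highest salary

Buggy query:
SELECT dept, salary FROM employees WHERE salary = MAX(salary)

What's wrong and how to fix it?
Bug: WHERE is evaluated per row; an aggregate over the whole table isn't defined there

Fix: Wrap MAX in a scalar subquery so WHERE compares against a single value

Corrected query:
SELECT dept, salary FROM employees WHERE salary = (SELECT MAX(salary) FROM employees)

Result:
dept | salary
-----+-------
HR   | 139502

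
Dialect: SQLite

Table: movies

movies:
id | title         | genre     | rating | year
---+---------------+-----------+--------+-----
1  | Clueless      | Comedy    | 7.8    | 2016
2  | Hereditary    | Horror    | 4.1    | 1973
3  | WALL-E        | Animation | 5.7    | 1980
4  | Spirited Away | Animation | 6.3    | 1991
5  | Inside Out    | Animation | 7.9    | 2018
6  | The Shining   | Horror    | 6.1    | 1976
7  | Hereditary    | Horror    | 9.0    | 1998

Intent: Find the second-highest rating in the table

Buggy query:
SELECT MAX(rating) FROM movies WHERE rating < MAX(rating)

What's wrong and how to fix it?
Bug: MAX(rating) on the right of the comparison is an aggregate-in-WHERE error

Fix: Put the inner MAX in a scalar subquery

Corrected query:
SELECT MAX(rating) FROM movies WHERE rating < (SELECT MAX(rating) FROM movies)

Result:
MAX(rating)
-----------
7.9        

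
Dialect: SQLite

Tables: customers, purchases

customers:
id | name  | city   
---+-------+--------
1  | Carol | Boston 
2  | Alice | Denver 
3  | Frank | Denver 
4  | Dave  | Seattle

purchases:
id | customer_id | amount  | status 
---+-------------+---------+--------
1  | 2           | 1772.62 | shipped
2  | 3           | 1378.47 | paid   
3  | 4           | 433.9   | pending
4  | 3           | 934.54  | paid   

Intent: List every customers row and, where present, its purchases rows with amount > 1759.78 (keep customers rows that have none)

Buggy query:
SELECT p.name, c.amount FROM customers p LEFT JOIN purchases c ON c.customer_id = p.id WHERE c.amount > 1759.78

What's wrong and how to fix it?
Bug: A WHERE condition on the right-hand table after LEFT JOIN drops unmatched parents

Fix: Put 'c.amount > 1759.78' in the JOIN's ON clause instead of WHERE

Corrected query:
SELECT p.name, c.amount FROM customers p LEFT JOIN purchases c ON c.customer_id = p.id AND c.amount > 1759.78

Result:
name  | amount 
------+--------
Carol | NULL   
Alice | 1772.62
Frank | NULL   
Dave  | NULL   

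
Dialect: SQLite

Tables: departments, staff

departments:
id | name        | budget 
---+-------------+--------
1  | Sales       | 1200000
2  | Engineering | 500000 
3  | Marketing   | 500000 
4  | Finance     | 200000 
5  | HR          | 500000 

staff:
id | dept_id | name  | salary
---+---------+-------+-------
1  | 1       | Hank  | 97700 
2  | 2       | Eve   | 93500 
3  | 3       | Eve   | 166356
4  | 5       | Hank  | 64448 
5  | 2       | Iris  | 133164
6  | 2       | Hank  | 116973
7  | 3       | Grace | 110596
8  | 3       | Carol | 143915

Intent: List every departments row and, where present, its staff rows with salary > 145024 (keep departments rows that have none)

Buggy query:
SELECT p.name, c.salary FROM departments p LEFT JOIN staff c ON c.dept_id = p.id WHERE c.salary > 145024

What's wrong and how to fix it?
Bug: Filtering c.salary in WHERE discards the NULL rows produced by LEFT JOIN, turning it into an inner join

Fix: Move the right-table condition into the ON clause so unmatched parents are kept

Corrected query:
SELECT p.name, c.salary FROM departments p LEFT JOIN staff c ON c.dept_id = p.id AND c.salary > 145024

Result:
name        | salary
------------+-------
Sales       | NULL  
Engineering | NULL  
Marketing   | 166356
Finance     | NULL  
HR          | NULL  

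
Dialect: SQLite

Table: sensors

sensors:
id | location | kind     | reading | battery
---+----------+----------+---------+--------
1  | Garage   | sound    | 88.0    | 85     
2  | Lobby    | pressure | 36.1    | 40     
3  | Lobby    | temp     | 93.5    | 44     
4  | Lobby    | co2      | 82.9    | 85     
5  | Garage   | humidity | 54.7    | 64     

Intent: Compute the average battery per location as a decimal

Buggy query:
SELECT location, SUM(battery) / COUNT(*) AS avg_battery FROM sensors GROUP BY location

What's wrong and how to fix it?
Bug: Both operands are integers, so '/' performs integer division and truncates

Fix: Cast one side to REAL so the division keeps the fractional part

Corrected query:
SELECT location, SUM(battery) * 1.0 / COUNT(*) AS avg_battery FROM sensors GROUP BY location

Result:
location | avg_battery
---------+------------
Garage   | 74.5       
Lobby    | 56.333333  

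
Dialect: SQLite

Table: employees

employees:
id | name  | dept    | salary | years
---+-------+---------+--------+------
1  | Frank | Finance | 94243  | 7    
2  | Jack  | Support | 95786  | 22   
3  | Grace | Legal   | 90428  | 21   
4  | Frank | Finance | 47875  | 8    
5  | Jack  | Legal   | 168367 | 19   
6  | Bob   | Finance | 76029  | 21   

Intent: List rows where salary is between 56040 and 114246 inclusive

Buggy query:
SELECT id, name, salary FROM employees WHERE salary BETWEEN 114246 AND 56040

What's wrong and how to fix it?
Bug: The bounds are reversed; BETWEEN a AND b requires a <= b to match anything

Fix: Write BETWEEN 56040 AND 114246

Corrected query:
SELECT id, name, salary FROM employees WHERE salary BETWEEN 56040 AND 114246

Result:
id | name  | salary
---+-------+-------
1  | Frank | 94243 
2  | Jack  | 95786 
3  | Grace | 90428 
6  | Bob   | 76029 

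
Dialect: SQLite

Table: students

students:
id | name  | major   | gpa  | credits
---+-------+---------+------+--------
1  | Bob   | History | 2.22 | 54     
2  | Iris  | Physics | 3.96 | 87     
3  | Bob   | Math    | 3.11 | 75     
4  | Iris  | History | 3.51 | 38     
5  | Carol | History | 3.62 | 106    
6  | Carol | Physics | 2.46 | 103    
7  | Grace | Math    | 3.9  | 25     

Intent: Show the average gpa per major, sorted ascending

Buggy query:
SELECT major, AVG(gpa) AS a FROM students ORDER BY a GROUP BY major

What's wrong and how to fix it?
Bug: ORDER BY appears before GROUP BY; SQL clause order requires GROUP BY first

Fix: Move ORDER BY to the end, after GROUP BY

Corrected query:
SELECT major, AVG(gpa) AS a FROM students GROUP BY major ORDER BY a

Result:
major   | a       
--------+---------
History | 3.116667
Physics | 3.21    
Math    | 3.505   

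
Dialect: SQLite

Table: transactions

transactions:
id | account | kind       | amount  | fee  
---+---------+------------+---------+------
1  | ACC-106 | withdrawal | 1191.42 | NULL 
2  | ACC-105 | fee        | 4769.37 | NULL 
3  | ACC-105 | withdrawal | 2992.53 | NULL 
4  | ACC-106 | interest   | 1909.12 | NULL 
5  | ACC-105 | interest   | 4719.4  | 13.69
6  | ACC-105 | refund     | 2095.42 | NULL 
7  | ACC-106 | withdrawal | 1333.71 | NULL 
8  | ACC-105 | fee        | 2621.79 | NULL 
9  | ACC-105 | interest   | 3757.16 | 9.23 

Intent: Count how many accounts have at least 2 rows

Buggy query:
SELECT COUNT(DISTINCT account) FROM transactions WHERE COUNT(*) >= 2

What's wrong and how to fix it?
Bug: COUNT(*) cannot appear in WHERE; the per-group count doesn't exist yet

Fix: Use a subquery that GROUPs and filters with HAVING, then count its rows

Corrected query:
SELECT COUNT(*) FROM (SELECT account FROM transactions GROUP BY account HAVING COUNT(*) >= 2)

Result:
COUNT(*)
--------
2       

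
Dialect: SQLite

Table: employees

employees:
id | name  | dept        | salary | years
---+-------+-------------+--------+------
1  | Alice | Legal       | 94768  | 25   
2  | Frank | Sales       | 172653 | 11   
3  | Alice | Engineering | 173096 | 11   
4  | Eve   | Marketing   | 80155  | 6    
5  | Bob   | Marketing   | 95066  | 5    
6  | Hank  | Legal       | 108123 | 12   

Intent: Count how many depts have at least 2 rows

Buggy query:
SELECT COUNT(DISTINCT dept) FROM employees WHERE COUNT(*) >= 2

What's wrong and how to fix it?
Bug: COUNT(*) cannot appear in WHERE; the per-group count doesn't exist yet

Fix: Use a subquery that GROUPs and filters with HAVING, then count its rows

Corrected query:
SELECT COUNT(*) FROM (SELECT dept FROM employees GROUP BY dept HAVING COUNT(*) >= 2)

Result:
COUNT(*)
--------
2       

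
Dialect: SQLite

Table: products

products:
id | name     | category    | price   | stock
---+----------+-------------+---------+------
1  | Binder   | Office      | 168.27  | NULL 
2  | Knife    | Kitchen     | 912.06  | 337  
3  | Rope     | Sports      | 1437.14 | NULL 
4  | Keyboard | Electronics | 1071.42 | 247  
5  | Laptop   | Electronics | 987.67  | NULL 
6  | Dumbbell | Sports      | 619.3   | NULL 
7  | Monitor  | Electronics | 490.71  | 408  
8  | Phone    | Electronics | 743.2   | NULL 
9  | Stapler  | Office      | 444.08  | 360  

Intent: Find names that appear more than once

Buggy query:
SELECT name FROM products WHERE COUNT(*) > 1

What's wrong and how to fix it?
Bug: WHERE can't reference COUNT(*); aggregates are computed after WHERE

Fix: Group first, then use HAVING for the count condition

Corrected query:
SELECT name FROM products GROUP BY name HAVING COUNT(*) > 1

Result:
(no rows)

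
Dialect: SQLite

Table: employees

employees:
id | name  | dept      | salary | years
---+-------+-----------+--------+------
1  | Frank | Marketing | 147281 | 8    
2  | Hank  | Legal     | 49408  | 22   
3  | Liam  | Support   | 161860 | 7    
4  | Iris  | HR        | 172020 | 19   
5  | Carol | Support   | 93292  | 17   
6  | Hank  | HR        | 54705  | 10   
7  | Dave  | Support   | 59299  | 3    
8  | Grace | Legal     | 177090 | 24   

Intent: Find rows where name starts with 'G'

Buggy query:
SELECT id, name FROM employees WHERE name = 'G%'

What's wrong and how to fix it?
Bug: Wildcards only work with LIKE; '=' treats '%' as a literal character

Fix: Replace '=' with LIKE so 'G%' is treated as a pattern

Corrected query:
SELECT id, name FROM employees WHERE name LIKE 'G%'

Result:
id | name 
---+------
8  | Grace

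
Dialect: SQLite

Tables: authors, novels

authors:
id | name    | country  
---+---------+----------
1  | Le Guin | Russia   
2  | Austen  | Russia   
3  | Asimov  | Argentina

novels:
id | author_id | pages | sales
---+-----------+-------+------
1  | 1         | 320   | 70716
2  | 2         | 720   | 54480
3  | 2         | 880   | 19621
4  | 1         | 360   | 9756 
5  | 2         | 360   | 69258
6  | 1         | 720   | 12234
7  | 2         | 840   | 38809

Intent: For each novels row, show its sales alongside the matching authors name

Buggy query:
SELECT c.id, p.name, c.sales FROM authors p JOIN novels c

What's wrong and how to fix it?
Bug: Missing join condition: each novels row is matched to all authors rows instead of just its own

Fix: Specify the join condition linking the foreign key to the parent id

Corrected query:
SELECT c.id, p.name, c.sales FROM authors p JOIN novels c ON c.author_id = p.id

Result:
id | name    | sales
---+---------+------
1  | Le Guin | 70716
2  | Austen  | 54480
3  | Austen  | 19621
4  | Le Guin | 9756 
5  | Austen  | 69258
6  | Le Guin | 12234
7  | Austen  | 38809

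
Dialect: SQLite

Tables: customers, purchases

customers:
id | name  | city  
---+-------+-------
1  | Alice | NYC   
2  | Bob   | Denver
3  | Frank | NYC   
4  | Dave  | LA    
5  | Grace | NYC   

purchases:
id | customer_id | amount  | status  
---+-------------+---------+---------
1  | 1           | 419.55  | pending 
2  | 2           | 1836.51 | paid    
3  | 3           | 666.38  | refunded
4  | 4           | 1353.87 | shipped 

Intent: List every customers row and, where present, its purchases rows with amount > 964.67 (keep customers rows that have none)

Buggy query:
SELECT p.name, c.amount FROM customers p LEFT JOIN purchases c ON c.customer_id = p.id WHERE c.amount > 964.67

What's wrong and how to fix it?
Bug: Filtering c.amount in WHERE discards the NULL rows produced by LEFT JOIN, turning it into an inner join

Fix: Put 'c.amount > 964.67' in the JOIN's ON clause instead of WHERE

Corrected query:
SELECT p.name, c.amount FROM customers p LEFT JOIN purchases c ON c.customer_id = p.id AND c.amount > 964.67

Result:
name  | amount 
------+--------
Alice | NULL   
Bob   | 1836.51
Frank | NULL   
Dave  | 1353.87
Grace | NULL   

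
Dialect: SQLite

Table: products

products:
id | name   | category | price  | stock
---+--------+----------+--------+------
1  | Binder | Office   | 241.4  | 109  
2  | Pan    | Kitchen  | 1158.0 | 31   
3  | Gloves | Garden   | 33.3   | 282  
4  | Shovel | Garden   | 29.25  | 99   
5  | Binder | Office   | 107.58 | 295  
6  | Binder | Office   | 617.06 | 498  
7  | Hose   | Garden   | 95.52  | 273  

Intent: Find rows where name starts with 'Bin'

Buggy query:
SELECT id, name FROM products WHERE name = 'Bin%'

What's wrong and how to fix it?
Bug: '=' compares the literal string including the % character; pattern matching needs LIKE

Fix: Use LIKE for wildcard pattern matching

Corrected query:
SELECT id, name FROM products WHERE name LIKE 'Bin%'

Result:
id | name  
---+-------
1  | Binder
5  | Binder
6  | Binder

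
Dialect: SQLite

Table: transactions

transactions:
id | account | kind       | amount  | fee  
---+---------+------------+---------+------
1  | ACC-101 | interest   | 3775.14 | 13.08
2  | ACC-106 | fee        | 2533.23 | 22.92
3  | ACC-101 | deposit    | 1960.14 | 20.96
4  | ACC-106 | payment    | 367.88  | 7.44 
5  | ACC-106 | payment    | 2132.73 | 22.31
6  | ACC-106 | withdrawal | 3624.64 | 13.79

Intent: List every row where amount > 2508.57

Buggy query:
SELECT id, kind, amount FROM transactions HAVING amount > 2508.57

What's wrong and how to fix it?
Bug: HAVING filters the output of aggregation, but this query has no GROUP BY and no aggregate functions, so SQLite rejects it (HAVING clause on a non-aggregate query); the condition here is per row

Fix: Replace HAVING with WHERE since the condition applies to individual rows

Corrected query:
SELECT id, kind, amount FROM transactions WHERE amount > 2508.57

Result:
id | kind       | amount 
---+------------+--------
1  | interest   | 3775.14
2  | fee        | 2533.23
6  | withdrawal | 3624.64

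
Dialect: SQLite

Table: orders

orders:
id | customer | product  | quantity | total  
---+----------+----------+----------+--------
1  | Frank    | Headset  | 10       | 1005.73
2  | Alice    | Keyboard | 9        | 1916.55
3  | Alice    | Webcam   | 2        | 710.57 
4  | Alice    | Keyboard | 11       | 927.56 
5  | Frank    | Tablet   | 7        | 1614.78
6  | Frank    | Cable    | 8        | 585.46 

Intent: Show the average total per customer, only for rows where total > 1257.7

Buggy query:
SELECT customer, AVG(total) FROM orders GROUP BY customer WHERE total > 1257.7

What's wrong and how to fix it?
Bug: Row-level WHERE must come before GROUP BY in the clause order

Fix: Place WHERE between FROM and GROUP BY

Corrected query:
SELECT customer, AVG(total) FROM orders WHERE total > 1257.7 GROUP BY customer

Result:
customer | AVG(total)
---------+-----------
Alice    | 1916.55   
Frank    | 1614.78   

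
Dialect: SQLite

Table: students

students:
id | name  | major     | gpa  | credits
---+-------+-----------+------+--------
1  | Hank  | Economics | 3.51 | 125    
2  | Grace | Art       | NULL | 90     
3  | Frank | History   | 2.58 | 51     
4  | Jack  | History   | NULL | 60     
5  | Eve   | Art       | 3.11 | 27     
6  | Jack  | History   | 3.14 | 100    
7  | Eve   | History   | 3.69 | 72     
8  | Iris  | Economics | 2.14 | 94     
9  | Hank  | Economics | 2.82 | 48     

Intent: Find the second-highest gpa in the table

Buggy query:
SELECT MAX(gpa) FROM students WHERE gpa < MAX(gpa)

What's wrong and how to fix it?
Bug: The inner MAX is an aggregate inside WHERE, which is not allowed

Fix: Put the inner MAX in a scalar subquery

Corrected query:
SELECT MAX(gpa) FROM students WHERE gpa < (SELECT MAX(gpa) FROM students)

Result:
MAX(gpa)
--------
3.51    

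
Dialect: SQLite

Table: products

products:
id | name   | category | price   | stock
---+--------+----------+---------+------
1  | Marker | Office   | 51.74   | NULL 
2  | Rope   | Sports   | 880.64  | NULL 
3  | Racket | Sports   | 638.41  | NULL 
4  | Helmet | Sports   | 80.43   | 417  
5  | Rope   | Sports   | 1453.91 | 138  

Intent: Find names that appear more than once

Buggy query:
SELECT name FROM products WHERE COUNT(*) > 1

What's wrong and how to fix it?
Bug: WHERE can't reference COUNT(*); aggregates are computed after WHERE

Fix: Group first, then use HAVING for the count condition

Corrected query:
SELECT name FROM products GROUP BY name HAVING COUNT(*) > 1

Result:
name
----
Rope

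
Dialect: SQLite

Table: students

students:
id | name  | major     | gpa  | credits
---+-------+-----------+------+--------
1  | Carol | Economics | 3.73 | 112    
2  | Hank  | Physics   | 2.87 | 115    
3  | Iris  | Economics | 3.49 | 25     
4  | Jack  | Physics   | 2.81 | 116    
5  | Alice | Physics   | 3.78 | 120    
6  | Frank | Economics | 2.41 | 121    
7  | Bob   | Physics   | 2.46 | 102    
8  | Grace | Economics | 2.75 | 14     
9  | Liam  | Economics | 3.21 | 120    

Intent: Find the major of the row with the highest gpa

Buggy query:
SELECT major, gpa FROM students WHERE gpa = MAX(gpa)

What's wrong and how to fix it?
Bug: MAX(gpa) is an aggregate and cannot be used directly in WHERE

Fix: Wrap MAX in a scalar subquery so WHERE compares against a single value

Corrected query:
SELECT major, gpa FROM students WHERE gpa = (SELECT MAX(gpa) FROM students)

Result:
major   | gpa 
--------+-----
Physics | 3.78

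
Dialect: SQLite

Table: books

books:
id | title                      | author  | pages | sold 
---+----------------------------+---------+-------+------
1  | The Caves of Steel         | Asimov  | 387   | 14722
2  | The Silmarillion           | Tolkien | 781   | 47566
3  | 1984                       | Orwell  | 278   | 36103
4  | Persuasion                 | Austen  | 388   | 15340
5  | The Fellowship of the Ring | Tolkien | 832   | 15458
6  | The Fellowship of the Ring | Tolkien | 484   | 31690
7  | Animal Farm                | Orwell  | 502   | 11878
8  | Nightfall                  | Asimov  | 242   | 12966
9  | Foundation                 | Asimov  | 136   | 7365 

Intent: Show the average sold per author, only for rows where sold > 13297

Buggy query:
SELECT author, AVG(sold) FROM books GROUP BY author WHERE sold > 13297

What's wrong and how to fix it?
Bug: Row-level WHERE must come before GROUP BY in the clause order

Fix: Place WHERE between FROM and GROUP BY

Corrected query:
SELECT author, AVG(sold) FROM books WHERE sold > 13297 GROUP BY author

Result:
author  | AVG(sold)   
--------+-------------
Asimov  | 14722       
Austen  | 15340       
Orwell  | 36103       
Tolkien | 31571.333333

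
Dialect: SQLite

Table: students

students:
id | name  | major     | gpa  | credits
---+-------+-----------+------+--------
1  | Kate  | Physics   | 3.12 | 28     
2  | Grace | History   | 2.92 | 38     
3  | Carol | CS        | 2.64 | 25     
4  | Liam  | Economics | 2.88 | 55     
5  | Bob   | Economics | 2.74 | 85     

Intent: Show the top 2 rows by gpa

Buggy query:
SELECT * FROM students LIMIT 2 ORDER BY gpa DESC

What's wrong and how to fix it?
Bug: ORDER BY cannot follow LIMIT; LIMIT is the final clause

Fix: Swap the clauses: ORDER BY first, then LIMIT

Corrected query:
SELECT * FROM students ORDER BY gpa DESC LIMIT 2

Result:
id | name  | major   | gpa  | credits
---+-------+---------+------+--------
1  | Kate  | Physics | 3.12 | 28     
2  | Grace | History | 2.92 | 38     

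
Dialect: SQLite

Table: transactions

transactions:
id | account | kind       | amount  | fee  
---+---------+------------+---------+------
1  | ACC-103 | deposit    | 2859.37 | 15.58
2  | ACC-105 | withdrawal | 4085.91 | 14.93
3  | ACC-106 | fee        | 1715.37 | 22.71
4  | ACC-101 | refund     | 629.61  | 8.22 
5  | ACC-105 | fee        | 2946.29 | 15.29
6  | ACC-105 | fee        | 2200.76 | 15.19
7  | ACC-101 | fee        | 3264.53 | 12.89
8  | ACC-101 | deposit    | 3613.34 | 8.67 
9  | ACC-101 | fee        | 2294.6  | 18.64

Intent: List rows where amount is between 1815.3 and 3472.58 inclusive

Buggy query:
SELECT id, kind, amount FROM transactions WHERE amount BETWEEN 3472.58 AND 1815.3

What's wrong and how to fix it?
Bug: BETWEEN expects the lower bound first; with 3472.58 AND 1815.3 the range is empty

Fix: Swap the bounds so the smaller value comes first

Corrected query:
SELECT id, kind, amount FROM transactions WHERE amount BETWEEN 1815.3 AND 3472.58

Result:
id | kind    | amount 
---+---------+--------
1  | deposit | 2859.37
5  | fee     | 2946.29
6  | fee     | 2200.76
7  | fee     | 3264.53
9  | fee     | 2294.6 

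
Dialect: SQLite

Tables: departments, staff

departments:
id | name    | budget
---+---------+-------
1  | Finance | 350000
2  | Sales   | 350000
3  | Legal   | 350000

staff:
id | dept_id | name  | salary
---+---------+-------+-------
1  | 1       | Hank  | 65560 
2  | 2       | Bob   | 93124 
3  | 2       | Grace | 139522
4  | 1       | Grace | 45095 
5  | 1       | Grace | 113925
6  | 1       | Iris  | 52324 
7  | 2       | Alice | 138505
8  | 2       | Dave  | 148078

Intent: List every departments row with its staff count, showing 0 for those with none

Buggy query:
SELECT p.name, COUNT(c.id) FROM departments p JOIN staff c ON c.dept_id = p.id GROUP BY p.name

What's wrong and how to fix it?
Bug: An inner join excludes parents with zero children

Fix: Use LEFT JOIN so parents without children still appear (COUNT(c.id) gives 0)

Corrected query:
SELECT p.name, COUNT(c.id) FROM departments p LEFT JOIN staff c ON c.dept_id = p.id GROUP BY p.name

Result:
name    | COUNT(c.id)
--------+------------
Finance | 4          
Legal   | 0          
Sales   | 4          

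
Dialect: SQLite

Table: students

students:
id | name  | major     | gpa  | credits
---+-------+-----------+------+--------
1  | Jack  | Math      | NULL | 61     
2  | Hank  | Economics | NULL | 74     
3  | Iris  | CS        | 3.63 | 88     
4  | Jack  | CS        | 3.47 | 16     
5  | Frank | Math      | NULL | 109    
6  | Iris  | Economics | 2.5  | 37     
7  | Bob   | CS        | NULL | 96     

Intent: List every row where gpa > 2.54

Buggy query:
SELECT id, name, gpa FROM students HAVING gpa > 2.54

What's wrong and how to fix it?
Bug: HAVING filters the output of aggregation, but this query has no GROUP BY and no aggregate functions, so SQLite rejects it (HAVING clause on a non-aggregate query); the condition here is per row

Fix: Use WHERE for row-level filtering

Corrected query:
SELECT id, name, gpa FROM students WHERE gpa > 2.54

Result:
id | name | gpa 
---+------+-----
3  | Iris | 3.63
4  | Jack | 3.47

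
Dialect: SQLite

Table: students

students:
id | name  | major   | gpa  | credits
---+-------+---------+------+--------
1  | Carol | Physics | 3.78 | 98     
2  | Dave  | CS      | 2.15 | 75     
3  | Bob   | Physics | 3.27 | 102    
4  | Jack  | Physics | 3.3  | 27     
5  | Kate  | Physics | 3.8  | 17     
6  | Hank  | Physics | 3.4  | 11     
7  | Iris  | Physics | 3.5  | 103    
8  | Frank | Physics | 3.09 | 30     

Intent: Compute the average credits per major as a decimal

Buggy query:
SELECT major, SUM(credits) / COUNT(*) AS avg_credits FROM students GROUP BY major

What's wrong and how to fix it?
Bug: Both operands are integers, so '/' performs integer division and truncates

Fix: Multiply by 1.0 (or CAST to REAL) to force floating-point division

Corrected query:
SELECT major, SUM(credits) * 1.0 / COUNT(*) AS avg_credits FROM students GROUP BY major

Result:
major   | avg_credits
--------+------------
CS      | 75         
Physics | 55.428571  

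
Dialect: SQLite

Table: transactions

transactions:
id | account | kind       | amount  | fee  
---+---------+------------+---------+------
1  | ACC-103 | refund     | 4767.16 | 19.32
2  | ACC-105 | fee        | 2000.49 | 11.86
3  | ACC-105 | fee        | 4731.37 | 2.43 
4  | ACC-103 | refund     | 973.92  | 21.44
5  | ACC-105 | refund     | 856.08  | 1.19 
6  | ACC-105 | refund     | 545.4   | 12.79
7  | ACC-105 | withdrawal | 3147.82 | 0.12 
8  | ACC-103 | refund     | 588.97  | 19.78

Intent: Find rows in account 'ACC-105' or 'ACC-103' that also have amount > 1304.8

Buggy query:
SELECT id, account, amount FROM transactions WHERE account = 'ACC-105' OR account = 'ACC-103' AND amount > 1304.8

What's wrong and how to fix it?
Bug: AND binds tighter than OR, so this parses as account = 'ACC-105' OR (account = 'ACC-103' AND amount > 1304.8)

Fix: Add parentheses around the OR so the AND applies to both alternatives

Corrected query:
SELECT id, account, amount FROM transactions WHERE (account = 'ACC-105' OR account = 'ACC-103') AND amount > 1304.8

Result:
id | account | amount 
---+---------+--------
1  | ACC-103 | 4767.16
2  | ACC-105 | 2000.49
3  | ACC-105 | 4731.37
7  | ACC-105 | 3147.82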